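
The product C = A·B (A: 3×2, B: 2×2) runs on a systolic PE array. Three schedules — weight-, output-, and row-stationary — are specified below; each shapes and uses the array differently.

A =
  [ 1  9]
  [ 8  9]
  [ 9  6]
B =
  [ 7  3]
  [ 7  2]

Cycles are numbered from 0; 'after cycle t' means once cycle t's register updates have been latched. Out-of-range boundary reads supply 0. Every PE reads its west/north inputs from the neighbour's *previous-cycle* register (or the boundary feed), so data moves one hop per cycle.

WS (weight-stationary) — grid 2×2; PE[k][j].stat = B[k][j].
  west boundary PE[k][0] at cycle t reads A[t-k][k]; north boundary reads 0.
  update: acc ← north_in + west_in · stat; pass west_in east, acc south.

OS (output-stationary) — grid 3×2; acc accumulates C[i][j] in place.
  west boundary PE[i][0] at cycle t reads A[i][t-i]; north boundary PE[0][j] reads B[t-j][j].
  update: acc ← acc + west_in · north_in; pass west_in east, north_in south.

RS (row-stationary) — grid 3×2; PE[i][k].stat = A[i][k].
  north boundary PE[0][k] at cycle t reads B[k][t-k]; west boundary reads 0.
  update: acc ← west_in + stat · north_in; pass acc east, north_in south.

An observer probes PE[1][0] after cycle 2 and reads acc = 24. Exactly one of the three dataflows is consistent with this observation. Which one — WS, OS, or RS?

WS [2×2] PE[1][0] across cycles:
  c0 r1c0: 0 / 0 / 0
  c1 r1c0: 70 / 9 / 70
  c2 r1c0: 119 / 9 / 119
OS [3×2] PE[1][0] across cycles:
  c0 r1c0: 0 / 0 / 0
  c1 r1c0: 56 / 8 / 7
  c2 r1c0: 119 / 9 / 7
RS [3×2] PE[1][0] across cycles:
  c0 r1c0: 0 / 0 / 0
  c1 r1c0: 56 / 56 / 7
  c2 r1c0: 24 / 24 / 3

dataflow = RS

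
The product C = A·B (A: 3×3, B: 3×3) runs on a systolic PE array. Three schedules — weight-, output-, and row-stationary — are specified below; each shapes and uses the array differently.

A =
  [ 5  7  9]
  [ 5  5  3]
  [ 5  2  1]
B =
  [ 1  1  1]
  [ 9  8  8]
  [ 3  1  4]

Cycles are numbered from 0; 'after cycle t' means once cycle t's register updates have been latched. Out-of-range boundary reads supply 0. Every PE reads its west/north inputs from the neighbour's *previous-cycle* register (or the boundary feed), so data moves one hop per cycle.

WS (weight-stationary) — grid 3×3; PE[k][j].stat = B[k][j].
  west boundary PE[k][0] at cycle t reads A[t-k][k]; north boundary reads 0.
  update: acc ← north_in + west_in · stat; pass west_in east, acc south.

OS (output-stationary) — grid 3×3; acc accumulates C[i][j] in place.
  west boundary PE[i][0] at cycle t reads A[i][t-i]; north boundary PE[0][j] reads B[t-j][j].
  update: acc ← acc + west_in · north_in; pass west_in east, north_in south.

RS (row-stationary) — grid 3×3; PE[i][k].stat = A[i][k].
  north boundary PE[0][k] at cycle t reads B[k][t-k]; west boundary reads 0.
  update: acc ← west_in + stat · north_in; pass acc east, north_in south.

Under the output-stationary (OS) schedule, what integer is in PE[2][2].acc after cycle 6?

Tracing OS — 3×3 array, target PE[2][2]:
  @0  [1,2]  acc 0  |  →0  ↓0
  @0  [2,1]  acc 0  |  →0  ↓0
  @0  [2,2]  acc 0  |  →0  ↓0
  @1  [1,2]  acc 0  |  →0  ↓0
  @1  [2,1]  acc 0  |  →0  ↓0
  @1  [2,2]  acc 0  |  →0  ↓0
  @2  [1,2]  acc 0  |  →0  ↓0
  @2  [2,1]  acc 0  |  →0  ↓0
  @2  [2,2]  acc 0  |  →0  ↓0
  @3  [1,2]  acc 5  |  →5  ↓1
  @3  [2,1]  acc 5  |  →5  ↓1
  @3  [2,2]  acc 0  |  →0  ↓0
  @4  [1,2]  acc 45  |  →5  ↓8
  @4  [2,1]  acc 21  |  →2  ↓8
  @4  [2,2]  acc 5  |  →5  ↓1
  @5  [1,2]  acc 57  |  →3  ↓4
  @5  [2,1]  acc 22  |  →1  ↓1
  @5  [2,2]  acc 21  |  →2  ↓8
  @6  [1,2]  acc 57  |  →0  ↓0
  @6  [2,1]  acc 22  |  →0  ↓0
  @6  [2,2]  acc 25  |  →1  ↓4

PE[2][2].acc = 25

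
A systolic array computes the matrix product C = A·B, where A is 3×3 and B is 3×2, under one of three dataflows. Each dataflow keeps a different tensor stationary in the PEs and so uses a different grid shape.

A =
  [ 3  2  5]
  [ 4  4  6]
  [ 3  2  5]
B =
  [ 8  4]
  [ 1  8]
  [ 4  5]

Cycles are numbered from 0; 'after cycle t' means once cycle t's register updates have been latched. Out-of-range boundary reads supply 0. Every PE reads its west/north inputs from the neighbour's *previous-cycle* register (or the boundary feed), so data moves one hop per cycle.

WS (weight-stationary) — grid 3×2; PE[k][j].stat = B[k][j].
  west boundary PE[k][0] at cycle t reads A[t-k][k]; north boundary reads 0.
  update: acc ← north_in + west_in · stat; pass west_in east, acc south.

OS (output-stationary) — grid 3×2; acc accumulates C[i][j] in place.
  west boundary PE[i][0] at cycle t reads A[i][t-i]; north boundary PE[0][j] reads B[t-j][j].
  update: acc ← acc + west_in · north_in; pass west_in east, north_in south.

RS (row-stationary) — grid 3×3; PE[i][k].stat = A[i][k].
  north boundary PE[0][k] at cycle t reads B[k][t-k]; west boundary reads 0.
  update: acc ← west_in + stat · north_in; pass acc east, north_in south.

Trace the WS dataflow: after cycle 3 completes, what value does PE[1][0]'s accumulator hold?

PE[1][0].acc = 26

Tracing WS — 3×2 array, target PE[1][0]:
  step 0 · PE0,0: acc=24; fwd→3 fwd↓24
  step 0 · PE1,0: acc=0; fwd→0 fwd↓0
  step 1 · PE0,0: acc=32; fwd→4 fwd↓32
  step 1 · PE1,0: acc=26; fwd→2 fwd↓26
  step 2 · PE0,0: acc=24; fwd→3 fwd↓24
  step 2 · PE1,0: acc=36; fwd→4 fwd↓36
  step 3 · PE0,0: acc=0; fwd→0 fwd↓0
  step 3 · PE1,0: acc=26; fwd→2 fwd↓26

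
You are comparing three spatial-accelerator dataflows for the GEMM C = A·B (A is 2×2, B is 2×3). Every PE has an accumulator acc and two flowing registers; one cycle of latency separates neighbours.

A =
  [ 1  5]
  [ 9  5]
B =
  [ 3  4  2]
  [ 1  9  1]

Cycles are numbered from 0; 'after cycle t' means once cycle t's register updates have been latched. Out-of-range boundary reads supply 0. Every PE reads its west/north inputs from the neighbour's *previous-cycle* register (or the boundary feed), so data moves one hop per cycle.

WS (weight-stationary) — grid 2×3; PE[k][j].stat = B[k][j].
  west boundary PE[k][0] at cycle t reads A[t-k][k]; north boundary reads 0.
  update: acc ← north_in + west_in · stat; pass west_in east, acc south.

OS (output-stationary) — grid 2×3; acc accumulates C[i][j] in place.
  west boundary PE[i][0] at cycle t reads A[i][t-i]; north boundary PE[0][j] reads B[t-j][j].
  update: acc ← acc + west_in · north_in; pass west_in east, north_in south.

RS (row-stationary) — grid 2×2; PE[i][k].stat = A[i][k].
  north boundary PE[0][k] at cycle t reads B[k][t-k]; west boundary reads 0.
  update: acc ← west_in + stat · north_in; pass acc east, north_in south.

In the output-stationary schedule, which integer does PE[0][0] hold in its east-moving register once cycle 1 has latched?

register = 5

OS on a 2×3 grid — tracing PE[0][0] and its feeders:
  @0  [0,0]  acc 3  |  →1  ↓3
  @1  [0,0]  acc 8  |  →5  ↓1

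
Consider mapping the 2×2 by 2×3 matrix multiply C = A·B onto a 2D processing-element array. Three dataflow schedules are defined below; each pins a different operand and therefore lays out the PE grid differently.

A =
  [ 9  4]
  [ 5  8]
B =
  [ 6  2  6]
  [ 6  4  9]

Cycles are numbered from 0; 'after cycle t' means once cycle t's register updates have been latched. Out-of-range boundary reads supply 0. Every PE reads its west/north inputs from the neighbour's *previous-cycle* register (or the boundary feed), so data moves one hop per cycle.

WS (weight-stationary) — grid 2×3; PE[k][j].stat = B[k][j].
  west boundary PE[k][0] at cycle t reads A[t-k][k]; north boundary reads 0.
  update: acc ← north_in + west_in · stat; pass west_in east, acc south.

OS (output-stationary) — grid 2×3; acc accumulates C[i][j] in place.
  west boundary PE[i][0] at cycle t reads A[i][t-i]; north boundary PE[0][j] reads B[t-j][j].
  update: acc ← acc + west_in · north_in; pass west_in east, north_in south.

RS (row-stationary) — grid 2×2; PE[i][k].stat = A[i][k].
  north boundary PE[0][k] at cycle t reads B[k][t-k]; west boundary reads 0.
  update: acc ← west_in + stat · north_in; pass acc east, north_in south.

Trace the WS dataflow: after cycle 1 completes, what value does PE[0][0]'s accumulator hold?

PE[0][0].acc = 30

WS on a 2×3 grid — tracing PE[0][0] and its feeders:
  step 0 · PE0,0: acc=54; fwd→9 fwd↓54
  step 1 · PE0,0: acc=30; fwd→5 fwd↓30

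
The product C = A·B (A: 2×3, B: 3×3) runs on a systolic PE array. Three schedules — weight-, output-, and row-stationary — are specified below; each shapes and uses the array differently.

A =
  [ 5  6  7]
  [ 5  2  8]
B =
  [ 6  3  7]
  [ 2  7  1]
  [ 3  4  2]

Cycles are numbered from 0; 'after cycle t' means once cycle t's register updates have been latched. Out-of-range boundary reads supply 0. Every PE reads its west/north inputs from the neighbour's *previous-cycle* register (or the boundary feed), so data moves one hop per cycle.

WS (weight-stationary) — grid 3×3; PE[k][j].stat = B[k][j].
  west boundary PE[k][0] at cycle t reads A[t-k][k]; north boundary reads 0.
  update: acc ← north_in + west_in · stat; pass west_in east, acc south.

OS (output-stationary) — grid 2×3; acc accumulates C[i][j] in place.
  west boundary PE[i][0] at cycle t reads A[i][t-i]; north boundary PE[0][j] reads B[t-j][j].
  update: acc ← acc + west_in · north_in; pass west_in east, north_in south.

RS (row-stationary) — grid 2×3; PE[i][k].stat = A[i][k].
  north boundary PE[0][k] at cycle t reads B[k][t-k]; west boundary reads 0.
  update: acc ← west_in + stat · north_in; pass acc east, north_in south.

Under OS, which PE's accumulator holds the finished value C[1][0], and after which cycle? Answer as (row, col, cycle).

(row, col, cycle) = (1, 0, 3)

Under OS, C[1][0] lands at PE[1][0]:
  step 0 · PE1,0: acc=0; fwd→0 fwd↓0
  step 1 · PE1,0: acc=30; fwd→5 fwd↓6
  step 2 · PE1,0: acc=34; fwd→2 fwd↓2
  step 3 · PE1,0: acc=58; fwd→8 fwd↓3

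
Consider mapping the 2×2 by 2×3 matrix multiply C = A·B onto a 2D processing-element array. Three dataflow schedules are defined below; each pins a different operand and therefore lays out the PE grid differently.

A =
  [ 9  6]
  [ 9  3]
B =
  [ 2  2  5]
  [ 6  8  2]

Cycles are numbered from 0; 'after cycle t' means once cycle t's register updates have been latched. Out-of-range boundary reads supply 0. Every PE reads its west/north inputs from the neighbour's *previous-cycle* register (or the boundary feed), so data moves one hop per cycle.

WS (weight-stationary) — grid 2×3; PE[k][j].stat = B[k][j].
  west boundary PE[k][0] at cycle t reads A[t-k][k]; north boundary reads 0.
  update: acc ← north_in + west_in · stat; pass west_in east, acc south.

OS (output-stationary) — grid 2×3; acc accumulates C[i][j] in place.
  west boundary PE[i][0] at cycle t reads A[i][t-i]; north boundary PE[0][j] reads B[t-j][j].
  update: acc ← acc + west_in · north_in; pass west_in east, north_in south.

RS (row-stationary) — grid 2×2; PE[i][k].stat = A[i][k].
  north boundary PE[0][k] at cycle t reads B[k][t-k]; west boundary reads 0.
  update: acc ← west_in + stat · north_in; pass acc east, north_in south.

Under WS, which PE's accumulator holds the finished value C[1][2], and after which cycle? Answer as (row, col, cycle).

Under WS, C[1][2] lands at PE[1][2]:
  [0] (1,2) acc=0 (h:0 v:0)
  [1] (1,2) acc=0 (h:0 v:0)
  [2] (1,2) acc=0 (h:0 v:0)
  [3] (1,2) acc=57 (h:6 v:57)
  [4] (1,2) acc=51 (h:3 v:51)

(row, col, cycle) = (1, 2, 4)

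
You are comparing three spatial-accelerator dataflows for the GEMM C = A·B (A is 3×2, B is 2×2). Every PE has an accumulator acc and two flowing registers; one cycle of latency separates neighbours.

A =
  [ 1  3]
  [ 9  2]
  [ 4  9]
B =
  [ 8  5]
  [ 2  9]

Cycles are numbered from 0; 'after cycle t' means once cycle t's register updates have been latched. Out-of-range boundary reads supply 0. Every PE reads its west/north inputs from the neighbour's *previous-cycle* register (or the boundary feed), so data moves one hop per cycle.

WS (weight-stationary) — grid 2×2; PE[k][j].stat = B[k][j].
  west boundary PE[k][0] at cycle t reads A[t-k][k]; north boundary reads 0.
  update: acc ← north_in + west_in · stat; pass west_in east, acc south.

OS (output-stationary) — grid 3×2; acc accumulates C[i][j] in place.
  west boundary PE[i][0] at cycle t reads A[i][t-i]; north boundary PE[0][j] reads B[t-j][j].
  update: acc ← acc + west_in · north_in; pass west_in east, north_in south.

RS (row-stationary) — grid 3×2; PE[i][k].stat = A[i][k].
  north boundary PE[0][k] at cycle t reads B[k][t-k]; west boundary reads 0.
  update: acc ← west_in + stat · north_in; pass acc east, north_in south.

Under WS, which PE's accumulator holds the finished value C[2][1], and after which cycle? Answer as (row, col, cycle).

WS — PE[1][1] is where C[2][1] collects:
  t=0 PE[1][1]: acc=0 h=0 v=0
  t=1 PE[1][1]: acc=0 h=0 v=0
  t=2 PE[1][1]: acc=32 h=3 v=32
  t=3 PE[1][1]: acc=63 h=2 v=63
  t=4 PE[1][1]: acc=101 h=9 v=101

(row, col, cycle) = (1, 1, 4)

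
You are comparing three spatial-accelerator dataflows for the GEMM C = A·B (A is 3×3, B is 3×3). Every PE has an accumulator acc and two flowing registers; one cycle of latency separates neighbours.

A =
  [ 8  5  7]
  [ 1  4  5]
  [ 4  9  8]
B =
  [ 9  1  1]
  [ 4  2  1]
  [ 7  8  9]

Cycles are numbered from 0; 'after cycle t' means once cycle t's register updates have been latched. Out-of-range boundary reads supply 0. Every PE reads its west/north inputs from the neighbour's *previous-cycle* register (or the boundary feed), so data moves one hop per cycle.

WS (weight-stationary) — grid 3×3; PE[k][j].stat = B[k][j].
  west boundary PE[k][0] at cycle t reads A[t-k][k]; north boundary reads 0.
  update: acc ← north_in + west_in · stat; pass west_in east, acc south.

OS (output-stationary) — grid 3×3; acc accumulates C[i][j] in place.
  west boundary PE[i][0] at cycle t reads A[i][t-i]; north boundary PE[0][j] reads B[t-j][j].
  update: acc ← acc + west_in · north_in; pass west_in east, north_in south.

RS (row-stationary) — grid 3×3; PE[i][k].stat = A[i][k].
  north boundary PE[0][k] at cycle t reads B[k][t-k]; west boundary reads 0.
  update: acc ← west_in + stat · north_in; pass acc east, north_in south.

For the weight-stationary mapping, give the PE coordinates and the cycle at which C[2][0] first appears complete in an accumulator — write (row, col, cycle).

WS: C[2][0] accumulates in PE[2][0]:
  step 0 · PE2,0: acc=0; fwd→0 fwd↓0
  step 1 · PE2,0: acc=0; fwd→0 fwd↓0
  step 2 · PE2,0: acc=141; fwd→7 fwd↓141
  step 3 · PE2,0: acc=60; fwd→5 fwd↓60
  step 4 · PE2,0: acc=128; fwd→8 fwd↓128

(row, col, cycle) = (2, 0, 4)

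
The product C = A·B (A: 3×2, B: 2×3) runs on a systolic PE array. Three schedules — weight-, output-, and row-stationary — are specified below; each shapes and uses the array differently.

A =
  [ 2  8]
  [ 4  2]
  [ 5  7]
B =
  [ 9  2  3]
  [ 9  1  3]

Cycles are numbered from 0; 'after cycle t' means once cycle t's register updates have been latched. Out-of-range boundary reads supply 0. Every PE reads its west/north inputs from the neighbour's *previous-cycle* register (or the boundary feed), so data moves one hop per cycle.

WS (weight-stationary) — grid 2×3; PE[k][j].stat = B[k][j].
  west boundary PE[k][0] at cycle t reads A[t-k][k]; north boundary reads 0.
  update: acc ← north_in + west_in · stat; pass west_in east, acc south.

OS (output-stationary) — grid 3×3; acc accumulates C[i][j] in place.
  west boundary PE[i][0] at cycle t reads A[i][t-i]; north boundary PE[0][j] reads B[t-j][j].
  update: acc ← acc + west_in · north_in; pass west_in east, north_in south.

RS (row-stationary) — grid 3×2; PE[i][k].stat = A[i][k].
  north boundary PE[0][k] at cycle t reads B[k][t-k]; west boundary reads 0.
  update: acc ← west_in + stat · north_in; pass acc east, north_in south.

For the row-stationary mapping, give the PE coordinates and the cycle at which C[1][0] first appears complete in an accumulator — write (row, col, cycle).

RS: C[1][0] accumulates in PE[1][1]:
  [0] (1,1) acc=0 (h:0 v:0)
  [1] (1,1) acc=0 (h:0 v:0)
  [2] (1,1) acc=54 (h:54 v:9)

(row, col, cycle) = (1, 1, 2)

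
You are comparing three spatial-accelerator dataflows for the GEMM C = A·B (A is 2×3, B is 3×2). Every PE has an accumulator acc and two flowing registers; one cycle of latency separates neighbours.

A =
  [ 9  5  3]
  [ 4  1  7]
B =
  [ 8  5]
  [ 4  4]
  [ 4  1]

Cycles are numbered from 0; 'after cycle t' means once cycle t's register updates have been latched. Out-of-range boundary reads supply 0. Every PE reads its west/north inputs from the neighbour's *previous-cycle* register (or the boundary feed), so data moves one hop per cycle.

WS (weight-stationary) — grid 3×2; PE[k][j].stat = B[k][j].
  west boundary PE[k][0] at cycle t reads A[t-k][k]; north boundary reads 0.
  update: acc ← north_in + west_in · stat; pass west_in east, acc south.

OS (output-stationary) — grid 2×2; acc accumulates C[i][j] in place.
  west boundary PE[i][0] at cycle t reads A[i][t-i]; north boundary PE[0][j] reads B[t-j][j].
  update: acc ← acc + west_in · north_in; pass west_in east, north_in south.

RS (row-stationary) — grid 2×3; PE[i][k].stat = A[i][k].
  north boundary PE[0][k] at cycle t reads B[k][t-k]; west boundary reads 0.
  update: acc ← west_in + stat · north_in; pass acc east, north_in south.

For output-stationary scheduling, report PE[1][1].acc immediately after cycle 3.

Tracing OS — 2×2 array, target PE[1][1]:
  after 0 — PE[0][1] acc=0, pass-E 0, pass-S 0
  after 0 — PE[1][0] acc=0, pass-E 0, pass-S 0
  after 0 — PE[1][1] acc=0, pass-E 0, pass-S 0
  after 1 — PE[0][1] acc=45, pass-E 9, pass-S 5
  after 1 — PE[1][0] acc=32, pass-E 4, pass-S 8
  after 1 — PE[1][1] acc=0, pass-E 0, pass-S 0
  after 2 — PE[0][1] acc=65, pass-E 5, pass-S 4
  after 2 — PE[1][0] acc=36, pass-E 1, pass-S 4
  after 2 — PE[1][1] acc=20, pass-E 4, pass-S 5
  after 3 — PE[0][1] acc=68, pass-E 3, pass-S 1
  after 3 — PE[1][0] acc=64, pass-E 7, pass-S 4
  after 3 — PE[1][1] acc=24, pass-E 1, pass-S 4

PE[1][1].acc = 24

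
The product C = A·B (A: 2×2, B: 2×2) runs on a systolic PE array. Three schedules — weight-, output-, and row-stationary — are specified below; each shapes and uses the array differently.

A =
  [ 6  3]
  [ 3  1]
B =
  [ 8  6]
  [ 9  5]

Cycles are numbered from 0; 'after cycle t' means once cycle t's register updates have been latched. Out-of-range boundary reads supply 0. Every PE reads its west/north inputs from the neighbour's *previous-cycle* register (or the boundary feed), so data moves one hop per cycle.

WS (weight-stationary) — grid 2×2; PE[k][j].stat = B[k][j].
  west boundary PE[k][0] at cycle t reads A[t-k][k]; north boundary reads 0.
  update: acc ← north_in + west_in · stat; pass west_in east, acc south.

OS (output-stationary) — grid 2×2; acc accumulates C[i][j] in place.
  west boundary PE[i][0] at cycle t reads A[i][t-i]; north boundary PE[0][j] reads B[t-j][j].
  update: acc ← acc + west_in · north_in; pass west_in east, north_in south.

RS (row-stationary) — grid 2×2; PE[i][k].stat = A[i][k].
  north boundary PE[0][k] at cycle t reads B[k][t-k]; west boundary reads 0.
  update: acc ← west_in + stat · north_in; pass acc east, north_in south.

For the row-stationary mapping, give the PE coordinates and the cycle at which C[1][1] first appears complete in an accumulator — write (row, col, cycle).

(row, col, cycle) = (1, 1, 3)

Under RS, C[1][1] lands at PE[1][1]:
  [0] (1,1) acc=0 (h:0 v:0)
  [1] (1,1) acc=0 (h:0 v:0)
  [2] (1,1) acc=33 (h:33 v:9)
  [3] (1,1) acc=23 (h:23 v:5)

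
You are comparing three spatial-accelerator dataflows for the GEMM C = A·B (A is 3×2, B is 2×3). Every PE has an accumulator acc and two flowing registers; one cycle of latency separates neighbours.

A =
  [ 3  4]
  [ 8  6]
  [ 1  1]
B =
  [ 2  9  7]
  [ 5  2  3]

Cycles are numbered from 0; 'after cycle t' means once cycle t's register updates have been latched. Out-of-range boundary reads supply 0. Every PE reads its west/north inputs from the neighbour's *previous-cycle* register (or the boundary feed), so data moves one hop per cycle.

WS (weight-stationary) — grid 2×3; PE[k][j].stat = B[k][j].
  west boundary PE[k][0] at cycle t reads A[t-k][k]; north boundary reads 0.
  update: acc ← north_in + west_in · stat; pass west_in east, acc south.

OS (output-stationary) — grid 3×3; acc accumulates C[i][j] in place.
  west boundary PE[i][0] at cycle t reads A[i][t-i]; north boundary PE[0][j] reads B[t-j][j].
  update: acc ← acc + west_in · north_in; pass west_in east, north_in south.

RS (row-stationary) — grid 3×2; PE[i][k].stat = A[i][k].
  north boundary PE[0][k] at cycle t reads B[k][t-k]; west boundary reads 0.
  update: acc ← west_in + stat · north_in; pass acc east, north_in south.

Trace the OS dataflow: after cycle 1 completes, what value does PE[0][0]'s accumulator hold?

PE[0][0].acc = 26

OS 3×3: PE[0][0] cycle-by-cycle (with neighbour feeds):
  t=0 PE[0][0]: acc=6 h=3 v=2
  t=1 PE[0][0]: acc=26 h=4 v=5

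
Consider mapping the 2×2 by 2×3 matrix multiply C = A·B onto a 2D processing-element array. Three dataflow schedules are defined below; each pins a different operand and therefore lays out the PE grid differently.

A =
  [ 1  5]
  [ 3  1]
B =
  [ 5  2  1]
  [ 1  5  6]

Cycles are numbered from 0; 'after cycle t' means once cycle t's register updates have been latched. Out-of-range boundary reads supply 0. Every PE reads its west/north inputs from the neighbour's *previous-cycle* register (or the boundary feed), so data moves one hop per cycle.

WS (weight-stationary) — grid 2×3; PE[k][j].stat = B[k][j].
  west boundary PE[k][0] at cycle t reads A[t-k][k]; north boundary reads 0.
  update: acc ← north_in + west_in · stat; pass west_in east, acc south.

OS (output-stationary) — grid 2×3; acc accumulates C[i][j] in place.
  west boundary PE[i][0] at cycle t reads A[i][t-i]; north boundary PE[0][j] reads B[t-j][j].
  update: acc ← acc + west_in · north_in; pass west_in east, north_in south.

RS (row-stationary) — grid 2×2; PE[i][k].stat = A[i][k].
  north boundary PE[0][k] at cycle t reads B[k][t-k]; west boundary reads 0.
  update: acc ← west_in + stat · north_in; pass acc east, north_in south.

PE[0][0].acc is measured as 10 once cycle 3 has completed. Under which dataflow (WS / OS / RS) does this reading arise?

dataflow = OS

WS (2×3 grid), PE[0][0]:
  cycle 0: PE[0][0] → acc 5, east 1, south 5
  cycle 1: PE[0][0] → acc 15, east 3, south 15
  cycle 2: PE[0][0] → acc 0, east 0, south 0
  cycle 3: PE[0][0] → acc 0, east 0, south 0
OS (2×3 grid), PE[0][0]:
  cycle 0: PE[0][0] → acc 5, east 1, south 5
  cycle 1: PE[0][0] → acc 10, east 5, south 1
  cycle 2: PE[0][0] → acc 10, east 0, south 0
  cycle 3: PE[0][0] → acc 10, east 0, south 0
RS (2×2 grid), PE[0][0]:
  cycle 0: PE[0][0] → acc 5, east 5, south 5
  cycle 1: PE[0][0] → acc 2, east 2, south 2
  cycle 2: PE[0][0] → acc 1, east 1, south 1
  cycle 3: PE[0][0] → acc 0, east 0, south 0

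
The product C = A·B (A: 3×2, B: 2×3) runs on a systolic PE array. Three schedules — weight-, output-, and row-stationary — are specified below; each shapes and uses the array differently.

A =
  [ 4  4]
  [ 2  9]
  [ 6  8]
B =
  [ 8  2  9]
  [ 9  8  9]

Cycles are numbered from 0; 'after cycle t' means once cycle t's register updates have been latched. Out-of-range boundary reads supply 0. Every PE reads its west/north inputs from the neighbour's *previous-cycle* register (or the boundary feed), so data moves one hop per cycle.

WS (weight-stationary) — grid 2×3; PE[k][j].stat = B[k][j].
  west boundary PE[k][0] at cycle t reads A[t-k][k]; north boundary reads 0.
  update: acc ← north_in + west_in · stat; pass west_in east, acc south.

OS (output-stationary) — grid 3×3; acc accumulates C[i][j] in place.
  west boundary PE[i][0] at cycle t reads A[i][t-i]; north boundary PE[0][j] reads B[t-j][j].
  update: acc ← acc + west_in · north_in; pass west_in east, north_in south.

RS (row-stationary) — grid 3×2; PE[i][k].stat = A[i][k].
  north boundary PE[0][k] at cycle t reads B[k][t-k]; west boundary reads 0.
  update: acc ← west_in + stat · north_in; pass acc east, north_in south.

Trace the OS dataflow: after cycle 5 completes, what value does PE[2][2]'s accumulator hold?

OS on a 3×3 grid — tracing PE[2][2] and its feeders:
  after 0 — PE[1][2] acc=0, pass-E 0, pass-S 0
  after 0 — PE[2][1] acc=0, pass-E 0, pass-S 0
  after 0 — PE[2][2] acc=0, pass-E 0, pass-S 0
  after 1 — PE[1][2] acc=0, pass-E 0, pass-S 0
  after 1 — PE[2][1] acc=0, pass-E 0, pass-S 0
  after 1 — PE[2][2] acc=0, pass-E 0, pass-S 0
  after 2 — PE[1][2] acc=0, pass-E 0, pass-S 0
  after 2 — PE[2][1] acc=0, pass-E 0, pass-S 0
  after 2 — PE[2][2] acc=0, pass-E 0, pass-S 0
  after 3 — PE[1][2] acc=18, pass-E 2, pass-S 9
  after 3 — PE[2][1] acc=12, pass-E 6, pass-S 2
  after 3 — PE[2][2] acc=0, pass-E 0, pass-S 0
  after 4 — PE[1][2] acc=99, pass-E 9, pass-S 9
  after 4 — PE[2][1] acc=76, pass-E 8, pass-S 8
  after 4 — PE[2][2] acc=54, pass-E 6, pass-S 9
  after 5 — PE[1][2] acc=99, pass-E 0, pass-S 0
  after 5 — PE[2][1] acc=76, pass-E 0, pass-S 0
  after 5 — PE[2][2] acc=126, pass-E 8, pass-S 9

PE[2][2].acc = 126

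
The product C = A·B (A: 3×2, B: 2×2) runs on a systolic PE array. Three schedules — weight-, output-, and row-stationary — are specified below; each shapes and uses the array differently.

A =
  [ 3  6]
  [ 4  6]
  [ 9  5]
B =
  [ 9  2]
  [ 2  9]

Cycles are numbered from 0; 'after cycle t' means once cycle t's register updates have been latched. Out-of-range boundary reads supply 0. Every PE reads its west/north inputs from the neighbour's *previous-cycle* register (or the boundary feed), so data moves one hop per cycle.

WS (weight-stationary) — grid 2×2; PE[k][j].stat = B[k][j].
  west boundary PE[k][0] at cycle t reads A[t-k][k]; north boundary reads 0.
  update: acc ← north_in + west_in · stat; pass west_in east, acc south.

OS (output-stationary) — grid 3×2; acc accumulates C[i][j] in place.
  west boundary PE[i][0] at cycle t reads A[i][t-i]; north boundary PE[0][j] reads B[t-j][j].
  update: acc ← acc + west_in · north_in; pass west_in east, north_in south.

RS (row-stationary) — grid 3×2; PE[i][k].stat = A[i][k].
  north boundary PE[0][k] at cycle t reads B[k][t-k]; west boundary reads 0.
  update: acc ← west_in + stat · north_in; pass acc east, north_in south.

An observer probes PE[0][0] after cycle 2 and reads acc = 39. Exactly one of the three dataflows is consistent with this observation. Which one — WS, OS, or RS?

dataflow = OS

WS [2×2] PE[0][0] across cycles:
  cycle 0: PE[0][0] → acc 27, east 3, south 27
  cycle 1: PE[0][0] → acc 36, east 4, south 36
  cycle 2: PE[0][0] → acc 81, east 9, south 81
OS [3×2] PE[0][0] across cycles:
  cycle 0: PE[0][0] → acc 27, east 3, south 9
  cycle 1: PE[0][0] → acc 39, east 6, south 2
  cycle 2: PE[0][0] → acc 39, east 0, south 0
RS [3×2] PE[0][0] across cycles:
  cycle 0: PE[0][0] → acc 27, east 27, south 9
  cycle 1: PE[0][0] → acc 6, east 6, south 2
  cycle 2: PE[0][0] → acc 0, east 0, south 0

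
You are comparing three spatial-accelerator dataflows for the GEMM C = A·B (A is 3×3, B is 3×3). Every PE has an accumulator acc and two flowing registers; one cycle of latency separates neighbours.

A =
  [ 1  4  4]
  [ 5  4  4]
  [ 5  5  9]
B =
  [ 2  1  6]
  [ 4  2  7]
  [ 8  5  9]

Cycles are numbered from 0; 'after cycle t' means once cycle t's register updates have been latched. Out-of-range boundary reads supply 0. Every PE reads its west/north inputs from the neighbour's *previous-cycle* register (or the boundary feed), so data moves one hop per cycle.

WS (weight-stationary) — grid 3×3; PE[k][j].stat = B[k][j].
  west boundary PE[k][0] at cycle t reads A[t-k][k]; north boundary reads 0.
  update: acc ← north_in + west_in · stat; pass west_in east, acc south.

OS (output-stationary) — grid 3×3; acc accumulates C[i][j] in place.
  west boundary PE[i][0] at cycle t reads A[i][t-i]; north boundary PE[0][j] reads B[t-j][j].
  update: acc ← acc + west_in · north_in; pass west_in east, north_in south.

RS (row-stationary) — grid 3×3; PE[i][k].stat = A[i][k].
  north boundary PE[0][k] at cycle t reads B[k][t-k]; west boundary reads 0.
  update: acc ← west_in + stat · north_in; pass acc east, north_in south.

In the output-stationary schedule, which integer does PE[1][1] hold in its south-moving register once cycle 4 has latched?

OS (3×3). Following PE[1][1] plus its west/north inputs:
  step 0 · PE0,1: acc=0; fwd→0 fwd↓0
  step 0 · PE1,0: acc=0; fwd→0 fwd↓0
  step 0 · PE1,1: acc=0; fwd→0 fwd↓0
  step 1 · PE0,1: acc=1; fwd→1 fwd↓1
  step 1 · PE1,0: acc=10; fwd→5 fwd↓2
  step 1 · PE1,1: acc=0; fwd→0 fwd↓0
  step 2 · PE0,1: acc=9; fwd→4 fwd↓2
  step 2 · PE1,0: acc=26; fwd→4 fwd↓4
  step 2 · PE1,1: acc=5; fwd→5 fwd↓1
  step 3 · PE0,1: acc=29; fwd→4 fwd↓5
  step 3 · PE1,0: acc=58; fwd→4 fwd↓8
  step 3 · PE1,1: acc=13; fwd→4 fwd↓2
  step 4 · PE0,1: acc=29; fwd→0 fwd↓0
  step 4 · PE1,0: acc=58; fwd→0 fwd↓0
  step 4 · PE1,1: acc=33; fwd→4 fwd↓5

register = 5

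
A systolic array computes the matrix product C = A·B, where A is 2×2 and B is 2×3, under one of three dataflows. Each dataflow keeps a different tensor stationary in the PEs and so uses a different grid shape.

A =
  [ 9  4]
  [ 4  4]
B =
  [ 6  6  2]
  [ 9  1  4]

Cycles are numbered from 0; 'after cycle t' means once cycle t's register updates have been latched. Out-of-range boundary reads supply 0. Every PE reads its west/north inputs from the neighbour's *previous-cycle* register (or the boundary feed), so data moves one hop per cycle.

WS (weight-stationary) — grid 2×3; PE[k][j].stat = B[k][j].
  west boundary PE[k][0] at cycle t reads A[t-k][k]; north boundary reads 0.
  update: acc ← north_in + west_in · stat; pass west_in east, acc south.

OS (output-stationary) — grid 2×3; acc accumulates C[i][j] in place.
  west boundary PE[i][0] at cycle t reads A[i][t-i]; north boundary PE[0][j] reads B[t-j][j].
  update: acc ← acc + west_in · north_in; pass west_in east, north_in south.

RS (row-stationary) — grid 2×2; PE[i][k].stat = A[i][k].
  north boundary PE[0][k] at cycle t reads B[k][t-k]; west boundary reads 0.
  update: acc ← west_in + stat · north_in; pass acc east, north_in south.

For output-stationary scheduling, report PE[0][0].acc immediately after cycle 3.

PE[0][0].acc = 90

Tracing OS — 2×3 array, target PE[0][0]:
  [0] (0,0) acc=54 (h:9 v:6)
  [1] (0,0) acc=90 (h:4 v:9)
  [2] (0,0) acc=90 (h:0 v:0)
  [3] (0,0) acc=90 (h:0 v:0)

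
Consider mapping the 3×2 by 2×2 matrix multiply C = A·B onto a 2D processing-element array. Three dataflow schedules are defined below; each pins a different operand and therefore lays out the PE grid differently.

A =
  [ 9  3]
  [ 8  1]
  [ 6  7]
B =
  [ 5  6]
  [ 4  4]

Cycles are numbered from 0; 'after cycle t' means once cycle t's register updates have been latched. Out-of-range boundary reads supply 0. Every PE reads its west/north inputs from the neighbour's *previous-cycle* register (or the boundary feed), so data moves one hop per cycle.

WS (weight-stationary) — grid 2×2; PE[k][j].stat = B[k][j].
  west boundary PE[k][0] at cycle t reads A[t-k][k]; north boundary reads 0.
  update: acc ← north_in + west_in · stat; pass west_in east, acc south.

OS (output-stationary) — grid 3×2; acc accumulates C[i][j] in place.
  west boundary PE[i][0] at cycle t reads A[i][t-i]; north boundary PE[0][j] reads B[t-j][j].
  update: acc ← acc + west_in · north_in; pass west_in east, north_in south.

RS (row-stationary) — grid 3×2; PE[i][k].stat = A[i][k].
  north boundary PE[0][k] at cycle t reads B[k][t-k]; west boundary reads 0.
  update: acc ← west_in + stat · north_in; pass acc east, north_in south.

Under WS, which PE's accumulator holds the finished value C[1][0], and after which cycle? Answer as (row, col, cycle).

(row, col, cycle) = (1, 0, 2)

Under WS, C[1][0] lands at PE[1][0]:
  @0  [1,0]  acc 0  |  →0  ↓0
  @1  [1,0]  acc 57  |  →3  ↓57
  @2  [1,0]  acc 44  |  →1  ↓44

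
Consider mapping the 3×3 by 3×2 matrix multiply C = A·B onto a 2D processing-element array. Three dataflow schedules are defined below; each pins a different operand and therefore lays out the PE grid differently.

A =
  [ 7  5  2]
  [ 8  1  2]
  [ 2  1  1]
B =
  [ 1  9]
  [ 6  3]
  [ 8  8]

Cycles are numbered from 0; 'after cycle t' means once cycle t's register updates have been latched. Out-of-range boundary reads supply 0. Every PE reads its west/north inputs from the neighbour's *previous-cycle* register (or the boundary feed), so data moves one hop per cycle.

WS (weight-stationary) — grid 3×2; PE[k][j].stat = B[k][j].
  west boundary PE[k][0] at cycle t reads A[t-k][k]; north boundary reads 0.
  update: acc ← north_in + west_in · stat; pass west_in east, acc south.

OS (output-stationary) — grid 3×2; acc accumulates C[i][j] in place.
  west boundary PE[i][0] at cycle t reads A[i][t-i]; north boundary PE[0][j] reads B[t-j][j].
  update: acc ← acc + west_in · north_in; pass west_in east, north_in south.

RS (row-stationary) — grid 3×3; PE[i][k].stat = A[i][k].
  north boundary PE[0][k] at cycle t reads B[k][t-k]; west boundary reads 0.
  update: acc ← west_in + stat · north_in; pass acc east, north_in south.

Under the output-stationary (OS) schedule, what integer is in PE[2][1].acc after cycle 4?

Tracing OS — 3×2 array, target PE[2][1]:
  step 0 · PE1,1: acc=0; fwd→0 fwd↓0
  step 0 · PE2,0: acc=0; fwd→0 fwd↓0
  step 0 · PE2,1: acc=0; fwd→0 fwd↓0
  step 1 · PE1,1: acc=0; fwd→0 fwd↓0
  step 1 · PE2,0: acc=0; fwd→0 fwd↓0
  step 1 · PE2,1: acc=0; fwd→0 fwd↓0
  step 2 · PE1,1: acc=72; fwd→8 fwd↓9
  step 2 · PE2,0: acc=2; fwd→2 fwd↓1
  step 2 · PE2,1: acc=0; fwd→0 fwd↓0
  step 3 · PE1,1: acc=75; fwd→1 fwd↓3
  step 3 · PE2,0: acc=8; fwd→1 fwd↓6
  step 3 · PE2,1: acc=18; fwd→2 fwd↓9
  step 4 · PE1,1: acc=91; fwd→2 fwd↓8
  step 4 · PE2,0: acc=16; fwd→1 fwd↓8
  step 4 · PE2,1: acc=21; fwd→1 fwd↓3

PE[2][1].acc = 21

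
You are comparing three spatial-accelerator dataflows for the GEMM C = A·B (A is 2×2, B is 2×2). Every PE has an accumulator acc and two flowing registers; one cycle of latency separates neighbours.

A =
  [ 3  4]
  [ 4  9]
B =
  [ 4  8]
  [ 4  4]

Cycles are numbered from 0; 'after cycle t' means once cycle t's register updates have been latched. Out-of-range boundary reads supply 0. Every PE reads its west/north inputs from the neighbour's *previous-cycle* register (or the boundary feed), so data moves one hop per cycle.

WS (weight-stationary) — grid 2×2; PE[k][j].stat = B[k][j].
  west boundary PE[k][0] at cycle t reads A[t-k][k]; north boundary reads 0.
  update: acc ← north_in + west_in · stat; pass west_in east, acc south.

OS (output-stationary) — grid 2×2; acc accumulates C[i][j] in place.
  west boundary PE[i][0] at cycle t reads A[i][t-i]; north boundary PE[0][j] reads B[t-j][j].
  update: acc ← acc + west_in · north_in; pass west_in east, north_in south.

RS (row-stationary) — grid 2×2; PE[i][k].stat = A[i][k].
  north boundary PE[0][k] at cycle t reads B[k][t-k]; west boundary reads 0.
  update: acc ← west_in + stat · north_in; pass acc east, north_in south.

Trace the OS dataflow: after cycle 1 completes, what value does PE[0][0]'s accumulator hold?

PE[0][0].acc = 28

OS on a 2×2 grid — tracing PE[0][0] and its feeders:
  cycle 0: PE[0][0] → acc 12, east 3, south 4
  cycle 1: PE[0][0] → acc 28, east 4, south 4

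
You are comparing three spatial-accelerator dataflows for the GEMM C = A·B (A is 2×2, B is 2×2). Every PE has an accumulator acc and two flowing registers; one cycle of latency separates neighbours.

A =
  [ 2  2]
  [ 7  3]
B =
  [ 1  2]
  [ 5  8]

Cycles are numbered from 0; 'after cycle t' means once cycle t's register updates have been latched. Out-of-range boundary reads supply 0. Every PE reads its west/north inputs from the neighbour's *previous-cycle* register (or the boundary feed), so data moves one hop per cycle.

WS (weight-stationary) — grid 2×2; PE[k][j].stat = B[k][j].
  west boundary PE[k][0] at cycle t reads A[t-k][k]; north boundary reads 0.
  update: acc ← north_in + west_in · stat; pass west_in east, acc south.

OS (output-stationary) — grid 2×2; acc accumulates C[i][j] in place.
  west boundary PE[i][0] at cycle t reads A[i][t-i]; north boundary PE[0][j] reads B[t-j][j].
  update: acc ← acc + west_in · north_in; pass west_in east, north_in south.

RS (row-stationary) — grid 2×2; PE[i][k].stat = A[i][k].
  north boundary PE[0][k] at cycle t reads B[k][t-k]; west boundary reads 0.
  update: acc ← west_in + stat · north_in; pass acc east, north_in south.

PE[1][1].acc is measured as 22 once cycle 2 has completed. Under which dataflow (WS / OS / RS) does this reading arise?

dataflow = RS

WS (2×2 grid), PE[1][1]:
  c0 r1c1: 0 / 0 / 0
  c1 r1c1: 0 / 0 / 0
  c2 r1c1: 20 / 2 / 20
OS (2×2 grid), PE[1][1]:
  c0 r1c1: 0 / 0 / 0
  c1 r1c1: 0 / 0 / 0
  c2 r1c1: 14 / 7 / 2
RS (2×2 grid), PE[1][1]:
  c0 r1c1: 0 / 0 / 0
  c1 r1c1: 0 / 0 / 0
  c2 r1c1: 22 / 22 / 5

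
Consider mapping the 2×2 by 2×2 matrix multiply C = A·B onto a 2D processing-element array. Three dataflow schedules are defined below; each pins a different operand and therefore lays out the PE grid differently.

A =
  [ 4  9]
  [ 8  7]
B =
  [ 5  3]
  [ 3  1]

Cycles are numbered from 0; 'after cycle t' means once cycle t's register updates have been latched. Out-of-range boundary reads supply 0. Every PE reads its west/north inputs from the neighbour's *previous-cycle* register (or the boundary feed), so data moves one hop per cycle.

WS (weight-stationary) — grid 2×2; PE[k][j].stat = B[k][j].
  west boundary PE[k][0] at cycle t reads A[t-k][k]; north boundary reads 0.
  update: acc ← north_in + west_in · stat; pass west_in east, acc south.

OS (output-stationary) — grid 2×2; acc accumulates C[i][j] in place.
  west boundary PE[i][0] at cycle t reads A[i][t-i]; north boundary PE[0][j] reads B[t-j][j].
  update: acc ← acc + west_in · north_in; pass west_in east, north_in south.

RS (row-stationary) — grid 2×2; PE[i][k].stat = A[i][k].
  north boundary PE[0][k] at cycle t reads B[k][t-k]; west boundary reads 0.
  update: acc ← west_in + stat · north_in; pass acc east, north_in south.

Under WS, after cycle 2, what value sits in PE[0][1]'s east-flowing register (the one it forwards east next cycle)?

register = 8

WS on a 2×2 grid — tracing PE[0][1] and its feeders:
  t=0 PE[0][0]: acc=20 h=4 v=20
  t=0 PE[0][1]: acc=0 h=0 v=0
  t=1 PE[0][0]: acc=40 h=8 v=40
  t=1 PE[0][1]: acc=12 h=4 v=12
  t=2 PE[0][0]: acc=0 h=0 v=0
  t=2 PE[0][1]: acc=24 h=8 v=24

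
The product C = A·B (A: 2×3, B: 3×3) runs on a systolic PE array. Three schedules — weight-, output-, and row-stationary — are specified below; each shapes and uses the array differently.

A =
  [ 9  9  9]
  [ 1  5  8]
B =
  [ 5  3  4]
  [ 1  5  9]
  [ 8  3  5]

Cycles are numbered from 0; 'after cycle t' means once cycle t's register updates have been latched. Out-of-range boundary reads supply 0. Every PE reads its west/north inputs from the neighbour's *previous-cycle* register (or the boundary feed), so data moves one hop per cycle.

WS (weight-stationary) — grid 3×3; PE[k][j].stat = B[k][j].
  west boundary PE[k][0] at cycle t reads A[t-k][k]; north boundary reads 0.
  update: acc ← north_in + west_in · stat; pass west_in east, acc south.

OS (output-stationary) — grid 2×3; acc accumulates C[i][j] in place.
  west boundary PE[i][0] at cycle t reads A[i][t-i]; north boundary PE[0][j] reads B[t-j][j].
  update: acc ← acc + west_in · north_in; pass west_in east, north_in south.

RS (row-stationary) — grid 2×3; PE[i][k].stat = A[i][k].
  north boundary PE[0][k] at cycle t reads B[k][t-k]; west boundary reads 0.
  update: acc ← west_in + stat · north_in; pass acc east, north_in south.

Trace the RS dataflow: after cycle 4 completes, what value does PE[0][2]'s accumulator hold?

PE[0][2].acc = 162

Tracing RS — 2×3 array, target PE[0][2]:
  step 0 · PE0,1: acc=0; fwd→0 fwd↓0
  step 0 · PE0,2: acc=0; fwd→0 fwd↓0
  step 1 · PE0,1: acc=54; fwd→54 fwd↓1
  step 1 · PE0,2: acc=0; fwd→0 fwd↓0
  step 2 · PE0,1: acc=72; fwd→72 fwd↓5
  step 2 · PE0,2: acc=126; fwd→126 fwd↓8
  step 3 · PE0,1: acc=117; fwd→117 fwd↓9
  step 3 · PE0,2: acc=99; fwd→99 fwd↓3
  step 4 · PE0,1: acc=0; fwd→0 fwd↓0
  step 4 · PE0,2: acc=162; fwd→162 fwd↓5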